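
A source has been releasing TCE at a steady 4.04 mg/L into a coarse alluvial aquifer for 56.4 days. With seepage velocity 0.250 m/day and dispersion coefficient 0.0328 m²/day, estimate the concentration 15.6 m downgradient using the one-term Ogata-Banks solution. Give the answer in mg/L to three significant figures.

For a continuous step input, C/C₀ ≈ ½·erfc((x−vt)/(2√(Dt))).
vt = 0.250 × 56.4 = 14.1 m and 2√(Dt) = 2√(0.0328 × 56.4) = 2.720 m.
Argument (x−vt)/(2√(Dt)) = (15.6 − 14.1)/2.720 = 0.5515; ½·erfc(0.5515) = 0.2177.
C = 4.04 × 0.2177 = 0.880 mg/L.

0.880 mg/L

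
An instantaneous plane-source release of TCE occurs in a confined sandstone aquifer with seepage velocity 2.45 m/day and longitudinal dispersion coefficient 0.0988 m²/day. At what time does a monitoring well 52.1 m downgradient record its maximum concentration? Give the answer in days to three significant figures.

For the 1D instantaneous-source solution, setting ∂C/∂t = 0 at fixed x gives v²t² + 2Dt − x² = 0, so t = (√(D² + v²x²) − D)/v².
√(D² + v²x²) = √(0.0988² + 2.45² × 52.1²) = 127.6; v² = 6.0025.
t = (127.6 − 0.0988)/6.0025 = 21.2 days (vs. the pure-advection estimate x/v = 21.3 d).

21.2 days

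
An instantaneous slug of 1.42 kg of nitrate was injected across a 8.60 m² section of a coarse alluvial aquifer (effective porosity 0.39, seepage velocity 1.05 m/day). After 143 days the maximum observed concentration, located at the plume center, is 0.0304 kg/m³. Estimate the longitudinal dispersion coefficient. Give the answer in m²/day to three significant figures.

At the plume center C_max = M/(n_e·A·√(4πDt)), so D = M²/(4πt·(n_e·A·C_max)²).
n_e·A·C_max = 0.39 × 8.60 × 0.0304 = 0.1020 kg/m.
D = 1.42²/(4π × 143 × 0.1020²) = 0.108 m²/day.

0.108 m²/day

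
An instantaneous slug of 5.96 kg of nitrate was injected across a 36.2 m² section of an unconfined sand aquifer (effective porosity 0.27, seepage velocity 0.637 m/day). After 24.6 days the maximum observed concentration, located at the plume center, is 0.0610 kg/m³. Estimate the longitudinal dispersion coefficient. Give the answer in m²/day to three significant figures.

At the plume center C_max = M/(n_e·A·√(4πDt)), so D = M²/(4πt·(n_e·A·C_max)²).
n_e·A·C_max = 0.27 × 36.2 × 0.0610 = 0.5962 kg/m.
D = 5.96²/(4π × 24.6 × 0.5962²) = 0.323 m²/day.

0.323 m²/day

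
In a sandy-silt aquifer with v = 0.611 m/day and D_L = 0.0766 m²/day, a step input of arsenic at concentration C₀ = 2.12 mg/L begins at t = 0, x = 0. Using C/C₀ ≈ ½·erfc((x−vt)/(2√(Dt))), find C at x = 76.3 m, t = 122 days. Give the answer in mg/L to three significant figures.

For a continuous step input, C/C₀ ≈ ½·erfc((x−vt)/(2√(Dt))).
vt = 0.611 × 122 = 74.542 m and 2√(Dt) = 2√(0.0766 × 122) = 6.114 m.
Argument (x−vt)/(2√(Dt)) = (76.3 − 74.542)/6.114 = 0.2875; ½·erfc(0.2875) = 0.3422.
C = 2.12 × 0.3422 = 0.725 mg/L.

0.725 mg/L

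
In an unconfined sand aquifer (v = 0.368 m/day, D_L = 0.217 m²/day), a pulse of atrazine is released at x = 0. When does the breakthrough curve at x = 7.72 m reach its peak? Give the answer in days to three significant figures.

19.4 days

For the 1D instantaneous-source solution, setting ∂C/∂t = 0 at fixed x gives v²t² + 2Dt − x² = 0, so t = (√(D² + v²x²) − D)/v².
√(D² + v²x²) = √(0.217² + 0.368² × 7.72²) = 2.849; v² = 0.135424.
t = (2.849 − 0.217)/0.135424 = 19.4 days (vs. the pure-advection estimate x/v = 21.0 d).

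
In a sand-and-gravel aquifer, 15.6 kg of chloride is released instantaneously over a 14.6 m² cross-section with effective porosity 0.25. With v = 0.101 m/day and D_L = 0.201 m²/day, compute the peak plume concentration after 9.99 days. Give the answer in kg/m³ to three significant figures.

The peak of an instantaneous 1D plume sits at x = vt; there the Gaussian factor is 1 and C_max = M/(n_e·A·√(4πDt)), where n_e·A is the pore area the mass is dissolved in.
√(4πDt) = √(4π × 0.201 × 9.99) = 5.023 m, so C_max = 15.6/(0.25 × 14.6 × 5.023) = 0.851 kg/m³.

0.851 kg/m³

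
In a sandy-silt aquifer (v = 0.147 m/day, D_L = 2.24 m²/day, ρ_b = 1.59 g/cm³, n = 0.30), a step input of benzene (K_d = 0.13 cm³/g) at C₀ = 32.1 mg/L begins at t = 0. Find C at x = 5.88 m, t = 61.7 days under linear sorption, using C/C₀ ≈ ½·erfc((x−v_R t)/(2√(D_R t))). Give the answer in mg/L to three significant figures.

15.5 mg/L

Retardation factor R = 1 + ρ_b·K_d/n = 1 + 1.59 × 0.13/0.30 = 1.689.
Sorption retards both mechanisms: v_R = v/R = 0.08703 m/day, D_R = D/R = 1.326 m²/day.
v_R·t = 0.08703 × 61.7 = 5.369751 m; 2√(D_R t) = 18.09 m; argument = (5.88 − 5.369751)/18.09 = 0.02821.
C = C₀ × ½·erfc(0.02821) = 32.1 × 0.4841 = 15.5 mg/L.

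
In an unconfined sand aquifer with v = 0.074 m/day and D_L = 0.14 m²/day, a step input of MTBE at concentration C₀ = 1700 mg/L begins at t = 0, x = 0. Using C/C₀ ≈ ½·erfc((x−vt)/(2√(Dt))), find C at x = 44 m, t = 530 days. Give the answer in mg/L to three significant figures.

591 mg/L

For a continuous step input, C/C₀ ≈ ½·erfc((x−vt)/(2√(Dt))).
vt = 0.074 × 530 = 39.22 m and 2√(Dt) = 2√(0.14 × 530) = 17.23 m.
Argument (x−vt)/(2√(Dt)) = (44 − 39.22)/17.23 = 0.2774; ½·erfc(0.2774) = 0.3474.
C = 1700 × 0.3474 = 591 mg/L.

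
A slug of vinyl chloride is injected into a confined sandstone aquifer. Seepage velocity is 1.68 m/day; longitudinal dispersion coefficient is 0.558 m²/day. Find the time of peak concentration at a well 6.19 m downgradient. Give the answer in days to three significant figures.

For the 1D instantaneous-source solution, setting ∂C/∂t = 0 at fixed x gives v²t² + 2Dt − x² = 0, so t = (√(D² + v²x²) − D)/v².
√(D² + v²x²) = √(0.558² + 1.68² × 6.19²) = 10.41; v² = 2.8224.
t = (10.41 − 0.558)/2.8224 = 3.49 days (vs. the pure-advection estimate x/v = 3.68 d).

3.49 days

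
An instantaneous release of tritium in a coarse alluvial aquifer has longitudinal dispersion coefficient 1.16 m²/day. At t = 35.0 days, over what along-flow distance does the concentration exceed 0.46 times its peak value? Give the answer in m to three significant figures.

The plume is Gaussian with σ = √(2Dt) = √(2 × 1.16 × 35.0) = 9.011 m.
C/C_peak = exp(−Δx²/(2σ²)) = 0.46 ⇒ Δx = σ·√(−2 ln 0.46) = 9.011 × 1.246 = 11.23 m.
Width = 2Δx = 22.5 m.

22.5 m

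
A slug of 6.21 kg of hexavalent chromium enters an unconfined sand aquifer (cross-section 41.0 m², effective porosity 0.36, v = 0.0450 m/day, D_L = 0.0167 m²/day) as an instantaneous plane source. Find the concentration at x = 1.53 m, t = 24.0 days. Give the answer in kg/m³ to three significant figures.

For an instantaneous plane source, C(x,t) = M/(n_e·A·√(4πDt)) · exp(−(x−vt)²/(4Dt)), with n_e·A the pore (flow) area.
Plume center vt = 0.0450 × 24.0 = 1.08 m, so the well at 1.53 m is 0.45 m downgradient of the peak.
√(4πDt) = 2.244 m, giving peak height M/(n_e·A·√(4πDt)) = 6.21/(0.36 × 41.0 × 2.244) = 0.1875 kg/m³.
(x−vt)²/(4Dt) = (0.45)²/(4 × 0.0167 × 24.0) = 0.1263; exp(−0.1263) = 0.8814.
C = 0.1875 × 0.8814 = 0.165 kg/m³.

0.165 kg/m³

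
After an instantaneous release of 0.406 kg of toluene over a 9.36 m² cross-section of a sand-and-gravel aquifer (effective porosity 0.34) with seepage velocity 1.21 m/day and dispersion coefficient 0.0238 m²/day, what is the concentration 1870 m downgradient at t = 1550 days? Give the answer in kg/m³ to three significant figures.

0.00483 kg/m³

For an instantaneous plane source, C(x,t) = M/(n_e·A·√(4πDt)) · exp(−(x−vt)²/(4Dt)), with n_e·A the pore (flow) area.
Plume center vt = 1.21 × 1550 = 1875.5 m, so the well at 1870 m is 5.5 m upgradient of the peak.
√(4πDt) = 21.53 m, giving peak height M/(n_e·A·√(4πDt)) = 0.406/(0.34 × 9.36 × 21.53) = 0.005926 kg/m³.
(x−vt)²/(4Dt) = (-5.5)²/(4 × 0.0238 × 1550) = 0.2050; exp(−0.2050) = 0.8146.
C = 0.005926 × 0.8146 = 0.00483 kg/m³.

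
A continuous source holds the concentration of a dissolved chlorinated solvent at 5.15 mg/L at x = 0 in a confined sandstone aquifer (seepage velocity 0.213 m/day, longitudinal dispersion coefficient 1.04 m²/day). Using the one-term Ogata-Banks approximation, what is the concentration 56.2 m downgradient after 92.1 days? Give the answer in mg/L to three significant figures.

For a continuous step input, C/C₀ ≈ ½·erfc((x−vt)/(2√(Dt))).
vt = 0.213 × 92.1 = 19.6173 m and 2√(Dt) = 2√(1.04 × 92.1) = 19.57 m.
Argument (x−vt)/(2√(Dt)) = (56.2 − 19.6173)/19.57 = 1.869; ½·erfc(1.869) = 0.004107.
C = 5.15 × 0.004107 = 0.0212 mg/L.

0.0212 mg/L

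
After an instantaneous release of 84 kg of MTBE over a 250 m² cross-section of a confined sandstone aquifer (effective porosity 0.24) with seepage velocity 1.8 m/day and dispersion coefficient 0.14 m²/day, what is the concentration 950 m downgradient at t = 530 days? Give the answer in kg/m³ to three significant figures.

For an instantaneous plane source, C(x,t) = M/(n_e·A·√(4πDt)) · exp(−(x−vt)²/(4Dt)), with n_e·A the pore (flow) area.
Plume center vt = 1.8 × 530 = 954 m, so the well at 950 m is 4 m upgradient of the peak.
√(4πDt) = 30.54 m, giving peak height M/(n_e·A·√(4πDt)) = 84/(0.24 × 250 × 30.54) = 0.04584 kg/m³.
(x−vt)²/(4Dt) = (-4)²/(4 × 0.14 × 530) = 0.05391; exp(−0.05391) = 0.9475.
C = 0.04584 × 0.9475 = 0.0434 kg/m³.

0.0434 kg/m³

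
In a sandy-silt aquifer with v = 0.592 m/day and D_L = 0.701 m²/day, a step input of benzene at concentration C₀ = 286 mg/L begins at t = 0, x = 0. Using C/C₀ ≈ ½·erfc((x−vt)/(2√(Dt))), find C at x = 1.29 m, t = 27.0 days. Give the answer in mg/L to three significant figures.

For a continuous step input, C/C₀ ≈ ½·erfc((x−vt)/(2√(Dt))).
vt = 0.592 × 27.0 = 15.984 m and 2√(Dt) = 2√(0.701 × 27.0) = 8.701 m.
Argument (x−vt)/(2√(Dt)) = (1.29 − 15.984)/8.701 = -1.689; ½·erfc(-1.689) = 0.9915.
C = 286 × 0.9915 = 284 mg/L.

284 mg/L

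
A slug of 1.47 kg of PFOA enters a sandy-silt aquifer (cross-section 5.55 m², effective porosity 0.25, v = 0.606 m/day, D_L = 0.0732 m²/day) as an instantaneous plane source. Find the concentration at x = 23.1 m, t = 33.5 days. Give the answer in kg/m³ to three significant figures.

0.0859 kg/m³

For an instantaneous plane source, C(x,t) = M/(n_e·A·√(4πDt)) · exp(−(x−vt)²/(4Dt)), with n_e·A the pore (flow) area.
Plume center vt = 0.606 × 33.5 = 20.301 m, so the well at 23.1 m is 2.799 m downgradient of the peak.
√(4πDt) = 5.551 m, giving peak height M/(n_e·A·√(4πDt)) = 1.47/(0.25 × 5.55 × 5.551) = 0.1909 kg/m³.
(x−vt)²/(4Dt) = (2.799)²/(4 × 0.0732 × 33.5) = 0.7987; exp(−0.7987) = 0.4499.
C = 0.1909 × 0.4499 = 0.0859 kg/m³.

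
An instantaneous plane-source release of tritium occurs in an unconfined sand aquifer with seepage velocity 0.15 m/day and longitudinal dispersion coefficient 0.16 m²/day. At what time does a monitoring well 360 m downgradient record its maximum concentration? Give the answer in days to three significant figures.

For the 1D instantaneous-source solution, setting ∂C/∂t = 0 at fixed x gives v²t² + 2Dt − x² = 0, so t = (√(D² + v²x²) − D)/v².
√(D² + v²x²) = √(0.16² + 0.15² × 360²) = 54.00; v² = 0.0225.
t = (54.00 − 0.16)/0.0225 = 2390 days (vs. the pure-advection estimate x/v = 2400 d).

2390 days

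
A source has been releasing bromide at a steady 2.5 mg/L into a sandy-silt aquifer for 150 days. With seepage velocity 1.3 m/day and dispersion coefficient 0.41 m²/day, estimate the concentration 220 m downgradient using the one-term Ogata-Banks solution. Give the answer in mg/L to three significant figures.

For a continuous step input, C/C₀ ≈ ½·erfc((x−vt)/(2√(Dt))).
vt = 1.3 × 150 = 195 m and 2√(Dt) = 2√(0.41 × 150) = 15.68 m.
Argument (x−vt)/(2√(Dt)) = (220 − 195)/15.68 = 1.594; ½·erfc(1.594) = 0.01209.
C = 2.5 × 0.01209 = 0.0302 mg/L.

0.0302 mg/L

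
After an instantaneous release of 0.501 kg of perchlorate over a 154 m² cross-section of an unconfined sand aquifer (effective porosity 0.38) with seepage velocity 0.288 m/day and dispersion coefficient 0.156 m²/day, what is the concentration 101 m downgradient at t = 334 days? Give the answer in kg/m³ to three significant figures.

0.000299 kg/m³

For an instantaneous plane source, C(x,t) = M/(n_e·A·√(4πDt)) · exp(−(x−vt)²/(4Dt)), with n_e·A the pore (flow) area.
Plume center vt = 0.288 × 334 = 96.192 m, so the well at 101 m is 4.808 m downgradient of the peak.
√(4πDt) = 25.59 m, giving peak height M/(n_e·A·√(4πDt)) = 0.501/(0.38 × 154 × 25.59) = 0.0003346 kg/m³.
(x−vt)²/(4Dt) = (4.808)²/(4 × 0.156 × 334) = 0.1109; exp(−0.1109) = 0.8950.
C = 0.0003346 × 0.8950 = 0.000299 kg/m³.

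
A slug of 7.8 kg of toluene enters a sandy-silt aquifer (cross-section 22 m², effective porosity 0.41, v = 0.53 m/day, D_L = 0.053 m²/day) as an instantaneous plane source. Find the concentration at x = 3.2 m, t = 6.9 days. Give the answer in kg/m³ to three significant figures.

0.350 kg/m³

For an instantaneous plane source, C(x,t) = M/(n_e·A·√(4πDt)) · exp(−(x−vt)²/(4Dt)), with n_e·A the pore (flow) area.
Plume center vt = 0.53 × 6.9 = 3.657 m, so the well at 3.2 m is 0.457 m upgradient of the peak.
√(4πDt) = 2.144 m, giving peak height M/(n_e·A·√(4πDt)) = 7.8/(0.41 × 22 × 2.144) = 0.4033 kg/m³.
(x−vt)²/(4Dt) = (-0.457)²/(4 × 0.053 × 6.9) = 0.1428; exp(−0.1428) = 0.8669.
C = 0.4033 × 0.8669 = 0.350 kg/m³.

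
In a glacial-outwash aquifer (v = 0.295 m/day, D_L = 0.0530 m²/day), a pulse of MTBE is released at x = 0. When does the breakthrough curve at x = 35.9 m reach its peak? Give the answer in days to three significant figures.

121 days

For the 1D instantaneous-source solution, setting ∂C/∂t = 0 at fixed x gives v²t² + 2Dt − x² = 0, so t = (√(D² + v²x²) − D)/v².
√(D² + v²x²) = √(0.0530² + 0.295² × 35.9²) = 10.59; v² = 0.087025.
t = (10.59 − 0.0530)/0.087025 = 121 days (vs. the pure-advection estimate x/v = 122 d).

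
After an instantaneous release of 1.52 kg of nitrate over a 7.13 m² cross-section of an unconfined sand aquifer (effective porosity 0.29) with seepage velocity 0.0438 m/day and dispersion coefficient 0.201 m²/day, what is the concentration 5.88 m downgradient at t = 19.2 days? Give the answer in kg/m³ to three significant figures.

0.0204 kg/m³

For an instantaneous plane source, C(x,t) = M/(n_e·A·√(4πDt)) · exp(−(x−vt)²/(4Dt)), with n_e·A the pore (flow) area.
Plume center vt = 0.0438 × 19.2 = 0.84096 m, so the well at 5.88 m is 5.03904 m downgradient of the peak.
√(4πDt) = 6.964 m, giving peak height M/(n_e·A·√(4πDt)) = 1.52/(0.29 × 7.13 × 6.964) = 0.1056 kg/m³.
(x−vt)²/(4Dt) = (5.03904)²/(4 × 0.201 × 19.2) = 1.645; exp(−1.645) = 0.1930.
C = 0.1056 × 0.1930 = 0.0204 kg/m³.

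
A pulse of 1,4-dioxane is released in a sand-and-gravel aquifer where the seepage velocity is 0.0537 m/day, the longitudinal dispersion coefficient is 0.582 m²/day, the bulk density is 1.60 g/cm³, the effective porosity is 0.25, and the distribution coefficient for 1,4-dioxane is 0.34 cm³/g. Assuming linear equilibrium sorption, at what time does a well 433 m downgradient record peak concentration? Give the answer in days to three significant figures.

25000 days

Retardation factor R = 1 + ρ_b·K_d/n = 1 + 1.60 × 0.34/0.25 = 3.176.
Sorption retards both mechanisms: v_R = v/R = 0.01691 m/day, D_R = D/R = 0.1832 m²/day.
Peak time from v_R²t² + 2D_R t − x² = 0: t = (√(D_R² + v_R²x²) − D_R)/v_R².
√(D_R² + v_R²x²) = √(0.1832² + 0.01691² × 433²) = 7.324; v_R² = 0.0002859.
t = (7.324 − 0.1832)/0.0002859 = 25000 days.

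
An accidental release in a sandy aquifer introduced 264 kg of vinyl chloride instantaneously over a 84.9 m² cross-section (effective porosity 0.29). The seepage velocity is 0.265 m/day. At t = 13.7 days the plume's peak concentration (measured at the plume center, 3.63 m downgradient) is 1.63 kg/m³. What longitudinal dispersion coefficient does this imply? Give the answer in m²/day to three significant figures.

0.251 m²/day

At the plume center C_max = M/(n_e·A·√(4πDt)), so D = M²/(4πt·(n_e·A·C_max)²).
n_e·A·C_max = 0.29 × 84.9 × 1.63 = 40.13 kg/m.
D = 264²/(4π × 13.7 × 40.13²) = 0.251 m²/day.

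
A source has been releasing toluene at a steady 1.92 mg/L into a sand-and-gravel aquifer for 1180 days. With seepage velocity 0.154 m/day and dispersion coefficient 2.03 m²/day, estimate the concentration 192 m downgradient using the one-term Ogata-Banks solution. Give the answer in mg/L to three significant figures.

For a continuous step input, C/C₀ ≈ ½·erfc((x−vt)/(2√(Dt))).
vt = 0.154 × 1180 = 181.72 m and 2√(Dt) = 2√(2.03 × 1180) = 97.89 m.
Argument (x−vt)/(2√(Dt)) = (192 − 181.72)/97.89 = 0.1050; ½·erfc(0.1050) = 0.4410.
C = 1.92 × 0.4410 = 0.847 mg/L.

0.847 mg/L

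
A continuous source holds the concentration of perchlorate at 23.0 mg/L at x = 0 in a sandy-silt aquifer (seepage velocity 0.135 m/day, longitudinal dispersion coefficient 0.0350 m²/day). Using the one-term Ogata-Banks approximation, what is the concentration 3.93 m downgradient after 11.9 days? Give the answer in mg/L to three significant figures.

For a continuous step input, C/C₀ ≈ ½·erfc((x−vt)/(2√(Dt))).
vt = 0.135 × 11.9 = 1.6065 m and 2√(Dt) = 2√(0.0350 × 11.9) = 1.291 m.
Argument (x−vt)/(2√(Dt)) = (3.93 − 1.6065)/1.291 = 1.800; ½·erfc(1.800) = 0.005455.
C = 23.0 × 0.005455 = 0.125 mg/L.

0.125 mg/L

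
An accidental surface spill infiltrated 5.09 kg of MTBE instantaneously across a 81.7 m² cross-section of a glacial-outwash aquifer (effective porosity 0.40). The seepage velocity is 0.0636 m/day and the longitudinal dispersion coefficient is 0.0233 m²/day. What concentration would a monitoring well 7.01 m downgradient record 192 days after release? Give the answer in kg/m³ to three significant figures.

For an instantaneous plane source, C(x,t) = M/(n_e·A·√(4πDt)) · exp(−(x−vt)²/(4Dt)), with n_e·A the pore (flow) area.
Plume center vt = 0.0636 × 192 = 12.2112 m, so the well at 7.01 m is 5.2012 m upgradient of the peak.
√(4πDt) = 7.498 m, giving peak height M/(n_e·A·√(4πDt)) = 5.09/(0.40 × 81.7 × 7.498) = 0.02077 kg/m³.
(x−vt)²/(4Dt) = (-5.2012)²/(4 × 0.0233 × 192) = 1.512; exp(−1.512) = 0.2205.
C = 0.02077 × 0.2205 = 0.00458 kg/m³.

0.00458 kg/m³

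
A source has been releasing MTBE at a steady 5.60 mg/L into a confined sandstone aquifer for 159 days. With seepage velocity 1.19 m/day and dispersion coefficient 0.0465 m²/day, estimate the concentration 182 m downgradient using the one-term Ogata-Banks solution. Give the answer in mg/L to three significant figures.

For a continuous step input, C/C₀ ≈ ½·erfc((x−vt)/(2√(Dt))).
vt = 1.19 × 159 = 189.21 m and 2√(Dt) = 2√(0.0465 × 159) = 5.438 m.
Argument (x−vt)/(2√(Dt)) = (182 − 189.21)/5.438 = -1.326; ½·erfc(-1.326) = 0.9696.
C = 5.60 × 0.9696 = 5.43 mg/L.

5.43 mg/L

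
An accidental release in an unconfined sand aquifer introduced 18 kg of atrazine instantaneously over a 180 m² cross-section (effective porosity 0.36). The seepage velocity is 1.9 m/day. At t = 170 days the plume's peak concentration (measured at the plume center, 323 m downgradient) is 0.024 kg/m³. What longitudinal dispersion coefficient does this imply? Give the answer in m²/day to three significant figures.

At the plume center C_max = M/(n_e·A·√(4πDt)), so D = M²/(4πt·(n_e·A·C_max)²).
n_e·A·C_max = 0.36 × 180 × 0.024 = 1.555 kg/m.
D = 18²/(4π × 170 × 1.555²) = 0.0627 m²/day.

0.0627 m²/day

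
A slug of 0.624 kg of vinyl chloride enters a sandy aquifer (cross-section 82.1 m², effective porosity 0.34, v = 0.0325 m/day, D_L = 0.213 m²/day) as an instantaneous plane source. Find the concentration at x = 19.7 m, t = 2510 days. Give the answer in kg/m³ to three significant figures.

For an instantaneous plane source, C(x,t) = M/(n_e·A·√(4πDt)) · exp(−(x−vt)²/(4Dt)), with n_e·A the pore (flow) area.
Plume center vt = 0.0325 × 2510 = 81.575 m, so the well at 19.7 m is 61.875 m upgradient of the peak.
√(4πDt) = 81.97 m, giving peak height M/(n_e·A·√(4πDt)) = 0.624/(0.34 × 82.1 × 81.97) = 0.0002727 kg/m³.
(x−vt)²/(4Dt) = (-61.875)²/(4 × 0.213 × 2510) = 1.790; exp(−1.790) = 0.1670.
C = 0.0002727 × 0.1670 = 4.55e-05 kg/m³.

4.55e-05 kg/m³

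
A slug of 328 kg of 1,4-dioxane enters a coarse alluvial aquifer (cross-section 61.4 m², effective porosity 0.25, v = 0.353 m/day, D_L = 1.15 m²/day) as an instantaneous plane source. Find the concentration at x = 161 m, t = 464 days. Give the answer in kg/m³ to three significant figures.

For an instantaneous plane source, C(x,t) = M/(n_e·A·√(4πDt)) · exp(−(x−vt)²/(4Dt)), with n_e·A the pore (flow) area.
Plume center vt = 0.353 × 464 = 163.792 m, so the well at 161 m is 2.792 m upgradient of the peak.
√(4πDt) = 81.89 m, giving peak height M/(n_e·A·√(4πDt)) = 328/(0.25 × 61.4 × 81.89) = 0.2609 kg/m³.
(x−vt)²/(4Dt) = (-2.792)²/(4 × 1.15 × 464) = 0.003652; exp(−0.003652) = 0.9964.
C = 0.2609 × 0.9964 = 0.260 kg/m³.

0.260 kg/m³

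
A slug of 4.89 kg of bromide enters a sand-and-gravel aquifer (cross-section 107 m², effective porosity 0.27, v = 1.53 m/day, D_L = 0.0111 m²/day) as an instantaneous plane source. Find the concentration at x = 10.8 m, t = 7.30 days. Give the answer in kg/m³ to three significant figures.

For an instantaneous plane source, C(x,t) = M/(n_e·A·√(4πDt)) · exp(−(x−vt)²/(4Dt)), with n_e·A the pore (flow) area.
Plume center vt = 1.53 × 7.30 = 11.169 m, so the well at 10.8 m is 0.369 m upgradient of the peak.
√(4πDt) = 1.009 m, giving peak height M/(n_e·A·√(4πDt)) = 4.89/(0.27 × 107 × 1.009) = 0.1678 kg/m³.
(x−vt)²/(4Dt) = (-0.369)²/(4 × 0.0111 × 7.30) = 0.4201; exp(−0.4201) = 0.6570.
C = 0.1678 × 0.6570 = 0.110 kg/m³.

0.110 kg/m³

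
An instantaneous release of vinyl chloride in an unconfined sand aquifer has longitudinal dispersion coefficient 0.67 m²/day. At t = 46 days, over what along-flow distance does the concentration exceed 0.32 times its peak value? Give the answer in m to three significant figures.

23.7 m

The plume is Gaussian with σ = √(2Dt) = √(2 × 0.67 × 46) = 7.851 m.
C/C_peak = exp(−Δx²/(2σ²)) = 0.32 ⇒ Δx = σ·√(−2 ln 0.32) = 7.851 × 1.510 = 11.86 m.
Width = 2Δx = 23.7 m.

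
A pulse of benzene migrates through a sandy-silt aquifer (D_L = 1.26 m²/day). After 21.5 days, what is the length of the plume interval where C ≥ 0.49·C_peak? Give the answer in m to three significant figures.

The plume is Gaussian with σ = √(2Dt) = √(2 × 1.26 × 21.5) = 7.361 m.
C/C_peak = exp(−Δx²/(2σ²)) = 0.49 ⇒ Δx = σ·√(−2 ln 0.49) = 7.361 × 1.194 = 8.789 m.
Width = 2Δx = 17.6 m.

17.6 m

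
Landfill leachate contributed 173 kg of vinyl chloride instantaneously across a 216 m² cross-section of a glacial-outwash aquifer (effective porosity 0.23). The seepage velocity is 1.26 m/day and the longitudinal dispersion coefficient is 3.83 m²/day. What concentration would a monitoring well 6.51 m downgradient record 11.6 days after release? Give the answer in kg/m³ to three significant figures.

0.102 kg/m³

For an instantaneous plane source, C(x,t) = M/(n_e·A·√(4πDt)) · exp(−(x−vt)²/(4Dt)), with n_e·A the pore (flow) area.
Plume center vt = 1.26 × 11.6 = 14.616 m, so the well at 6.51 m is 8.106 m upgradient of the peak.
√(4πDt) = 23.63 m, giving peak height M/(n_e·A·√(4πDt)) = 173/(0.23 × 216 × 23.63) = 0.1474 kg/m³.
(x−vt)²/(4Dt) = (-8.106)²/(4 × 3.83 × 11.6) = 0.3697; exp(−0.3697) = 0.6909.
C = 0.1474 × 0.6909 = 0.102 kg/m³.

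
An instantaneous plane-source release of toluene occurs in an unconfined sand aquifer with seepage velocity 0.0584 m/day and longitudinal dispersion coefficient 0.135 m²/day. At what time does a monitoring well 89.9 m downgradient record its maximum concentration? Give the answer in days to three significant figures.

For the 1D instantaneous-source solution, setting ∂C/∂t = 0 at fixed x gives v²t² + 2Dt − x² = 0, so t = (√(D² + v²x²) − D)/v².
√(D² + v²x²) = √(0.135² + 0.0584² × 89.9²) = 5.252; v² = 0.00341056.
t = (5.252 − 0.135)/0.00341056 = 1500 days (vs. the pure-advection estimate x/v = 1540 d).

1500 days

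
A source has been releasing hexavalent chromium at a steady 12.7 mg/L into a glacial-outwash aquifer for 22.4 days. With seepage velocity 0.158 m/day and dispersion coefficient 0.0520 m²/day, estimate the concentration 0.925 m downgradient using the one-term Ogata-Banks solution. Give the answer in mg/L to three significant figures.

For a continuous step input, C/C₀ ≈ ½·erfc((x−vt)/(2√(Dt))).
vt = 0.158 × 22.4 = 3.5392 m and 2√(Dt) = 2√(0.0520 × 22.4) = 2.159 m.
Argument (x−vt)/(2√(Dt)) = (0.925 − 3.5392)/2.159 = -1.211; ½·erfc(-1.211) = 0.9566.
C = 12.7 × 0.9566 = 12.1 mg/L.

12.1 mg/L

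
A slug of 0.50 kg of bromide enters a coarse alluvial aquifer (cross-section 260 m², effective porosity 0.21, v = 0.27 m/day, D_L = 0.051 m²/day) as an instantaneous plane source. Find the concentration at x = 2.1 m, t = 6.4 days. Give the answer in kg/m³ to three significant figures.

For an instantaneous plane source, C(x,t) = M/(n_e·A·√(4πDt)) · exp(−(x−vt)²/(4Dt)), with n_e·A the pore (flow) area.
Plume center vt = 0.27 × 6.4 = 1.728 m, so the well at 2.1 m is 0.372 m downgradient of the peak.
√(4πDt) = 2.025 m, giving peak height M/(n_e·A·√(4πDt)) = 0.50/(0.21 × 260 × 2.025) = 0.004522 kg/m³.
(x−vt)²/(4Dt) = (0.372)²/(4 × 0.051 × 6.4) = 0.1060; exp(−0.1060) = 0.8994.
C = 0.004522 × 0.8994 = 0.00407 kg/m³.

0.00407 kg/m³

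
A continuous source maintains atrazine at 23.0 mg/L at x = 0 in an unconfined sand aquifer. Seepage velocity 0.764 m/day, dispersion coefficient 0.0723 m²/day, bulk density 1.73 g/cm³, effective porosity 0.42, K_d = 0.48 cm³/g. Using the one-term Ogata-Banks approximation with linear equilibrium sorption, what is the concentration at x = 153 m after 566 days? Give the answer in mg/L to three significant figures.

1.60 mg/L

Retardation factor R = 1 + ρ_b·K_d/n = 1 + 1.73 × 0.48/0.42 = 2.977.
Sorption retards both mechanisms: v_R = v/R = 0.2566 m/day, D_R = D/R = 0.02429 m²/day.
v_R·t = 0.2566 × 566 = 145.2356 m; 2√(D_R t) = 7.416 m; argument = (153 − 145.2356)/7.416 = 1.047.
C = C₀ × ½·erfc(1.047) = 23.0 × 0.06935 = 1.60 mg/L.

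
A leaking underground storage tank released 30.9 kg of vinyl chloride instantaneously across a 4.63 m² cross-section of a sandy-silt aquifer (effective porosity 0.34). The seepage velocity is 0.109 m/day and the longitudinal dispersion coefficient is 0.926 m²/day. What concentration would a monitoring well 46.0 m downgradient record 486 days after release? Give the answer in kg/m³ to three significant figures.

For an instantaneous plane source, C(x,t) = M/(n_e·A·√(4πDt)) · exp(−(x−vt)²/(4Dt)), with n_e·A the pore (flow) area.
Plume center vt = 0.109 × 486 = 52.974 m, so the well at 46.0 m is 6.974 m upgradient of the peak.
√(4πDt) = 75.20 m, giving peak height M/(n_e·A·√(4πDt)) = 30.9/(0.34 × 4.63 × 75.20) = 0.2610 kg/m³.
(x−vt)²/(4Dt) = (-6.974)²/(4 × 0.926 × 486) = 0.02702; exp(−0.02702) = 0.9733.
C = 0.2610 × 0.9733 = 0.254 kg/m³.

0.254 kg/m³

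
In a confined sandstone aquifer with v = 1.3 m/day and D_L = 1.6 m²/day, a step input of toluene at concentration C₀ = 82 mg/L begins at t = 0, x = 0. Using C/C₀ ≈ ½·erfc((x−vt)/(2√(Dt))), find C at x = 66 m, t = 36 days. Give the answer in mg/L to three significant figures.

3.02 mg/L

For a continuous step input, C/C₀ ≈ ½·erfc((x−vt)/(2√(Dt))).
vt = 1.3 × 36 = 46.8 m and 2√(Dt) = 2√(1.6 × 36) = 15.18 m.
Argument (x−vt)/(2√(Dt)) = (66 − 46.8)/15.18 = 1.265; ½·erfc(1.265) = 0.03681.
C = 82 × 0.03681 = 3.02 mg/L.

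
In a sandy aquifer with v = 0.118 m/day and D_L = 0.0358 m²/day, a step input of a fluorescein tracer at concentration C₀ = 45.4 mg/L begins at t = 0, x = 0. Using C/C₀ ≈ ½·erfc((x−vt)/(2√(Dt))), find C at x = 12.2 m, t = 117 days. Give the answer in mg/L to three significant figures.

For a continuous step input, C/C₀ ≈ ½·erfc((x−vt)/(2√(Dt))).
vt = 0.118 × 117 = 13.806 m and 2√(Dt) = 2√(0.0358 × 117) = 4.093 m.
Argument (x−vt)/(2√(Dt)) = (12.2 − 13.806)/4.093 = -0.3924; ½·erfc(-0.3924) = 0.7105.
C = 45.4 × 0.7105 = 32.3 mg/L.

32.3 mg/L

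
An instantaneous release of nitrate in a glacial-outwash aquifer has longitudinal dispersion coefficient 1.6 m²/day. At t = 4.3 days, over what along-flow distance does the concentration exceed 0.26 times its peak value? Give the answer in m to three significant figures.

12.2 m

The plume is Gaussian with σ = √(2Dt) = √(2 × 1.6 × 4.3) = 3.709 m.
C/C_peak = exp(−Δx²/(2σ²)) = 0.26 ⇒ Δx = σ·√(−2 ln 0.26) = 3.709 × 1.641 = 6.086 m.
Width = 2Δx = 12.2 m.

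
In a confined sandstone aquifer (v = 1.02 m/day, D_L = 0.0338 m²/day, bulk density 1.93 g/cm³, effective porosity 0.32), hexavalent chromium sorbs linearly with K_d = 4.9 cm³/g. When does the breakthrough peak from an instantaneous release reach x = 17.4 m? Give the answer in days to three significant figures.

520 days

Retardation factor R = 1 + ρ_b·K_d/n = 1 + 1.93 × 4.9/0.32 = 30.55.
Sorption retards both mechanisms: v_R = v/R = 0.03339 m/day, D_R = D/R = 0.001106 m²/day.
Peak time from v_R²t² + 2D_R t − x² = 0: t = (√(D_R² + v_R²x²) − D_R)/v_R².
√(D_R² + v_R²x²) = √(0.001106² + 0.03339² × 17.4²) = 0.5810; v_R² = 0.001115.
t = (0.5810 − 0.001106)/0.001115 = 520 days.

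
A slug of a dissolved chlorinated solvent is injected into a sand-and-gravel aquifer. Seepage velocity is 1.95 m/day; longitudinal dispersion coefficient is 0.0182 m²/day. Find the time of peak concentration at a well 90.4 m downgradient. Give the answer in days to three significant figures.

For the 1D instantaneous-source solution, setting ∂C/∂t = 0 at fixed x gives v²t² + 2Dt − x² = 0, so t = (√(D² + v²x²) − D)/v².
√(D² + v²x²) = √(0.0182² + 1.95² × 90.4²) = 176.3; v² = 3.8025.
t = (176.3 − 0.0182)/3.8025 = 46.4 days (vs. the pure-advection estimate x/v = 46.4 d).

46.4 days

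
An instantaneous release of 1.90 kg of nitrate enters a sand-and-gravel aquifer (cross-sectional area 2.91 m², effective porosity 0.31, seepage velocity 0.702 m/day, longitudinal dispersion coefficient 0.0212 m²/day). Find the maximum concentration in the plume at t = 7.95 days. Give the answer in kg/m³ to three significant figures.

1.45 kg/m³

The peak of an instantaneous 1D plume sits at x = vt; there the Gaussian factor is 1 and C_max = M/(n_e·A·√(4πDt)), where n_e·A is the pore area the mass is dissolved in.
√(4πDt) = √(4π × 0.0212 × 7.95) = 1.455 m, so C_max = 1.90/(0.31 × 2.91 × 1.455) = 1.45 kg/m³.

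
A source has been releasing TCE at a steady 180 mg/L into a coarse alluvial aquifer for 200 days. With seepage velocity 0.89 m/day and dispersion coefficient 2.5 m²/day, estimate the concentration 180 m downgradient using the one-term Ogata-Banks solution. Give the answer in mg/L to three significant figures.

85.5 mg/L

For a continuous step input, C/C₀ ≈ ½·erfc((x−vt)/(2√(Dt))).
vt = 0.89 × 200 = 178 m and 2√(Dt) = 2√(2.5 × 200) = 44.72 m.
Argument (x−vt)/(2√(Dt)) = (180 − 178)/44.72 = 0.04472; ½·erfc(0.04472) = 0.4748.
C = 180 × 0.4748 = 85.5 mg/L.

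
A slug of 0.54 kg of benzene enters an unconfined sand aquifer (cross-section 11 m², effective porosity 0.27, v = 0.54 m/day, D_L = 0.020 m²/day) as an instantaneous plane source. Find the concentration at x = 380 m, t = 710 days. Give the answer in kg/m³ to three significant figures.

0.0111 kg/m³

For an instantaneous plane source, C(x,t) = M/(n_e·A·√(4πDt)) · exp(−(x−vt)²/(4Dt)), with n_e·A the pore (flow) area.
Plume center vt = 0.54 × 710 = 383.4 m, so the well at 380 m is 3.4 m upgradient of the peak.
√(4πDt) = 13.36 m, giving peak height M/(n_e·A·√(4πDt)) = 0.54/(0.27 × 11 × 13.36) = 0.01361 kg/m³.
(x−vt)²/(4Dt) = (-3.4)²/(4 × 0.020 × 710) = 0.2035; exp(−0.2035) = 0.8159.
C = 0.01361 × 0.8159 = 0.0111 kg/m³.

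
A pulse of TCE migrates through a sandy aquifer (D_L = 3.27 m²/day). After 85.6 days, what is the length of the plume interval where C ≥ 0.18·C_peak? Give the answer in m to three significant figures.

87.6 m

The plume is Gaussian with σ = √(2Dt) = √(2 × 3.27 × 85.6) = 23.66 m.
C/C_peak = exp(−Δx²/(2σ²)) = 0.18 ⇒ Δx = σ·√(−2 ln 0.18) = 23.66 × 1.852 = 43.82 m.
Width = 2Δx = 87.6 m.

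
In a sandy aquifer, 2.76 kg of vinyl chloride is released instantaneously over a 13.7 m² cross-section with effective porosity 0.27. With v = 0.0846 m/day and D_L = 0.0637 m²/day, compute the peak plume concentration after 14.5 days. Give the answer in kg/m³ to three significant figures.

0.219 kg/m³

The peak of an instantaneous 1D plume sits at x = vt; there the Gaussian factor is 1 and C_max = M/(n_e·A·√(4πDt)), where n_e·A is the pore area the mass is dissolved in.
√(4πDt) = √(4π × 0.0637 × 14.5) = 3.407 m, so C_max = 2.76/(0.27 × 13.7 × 3.407) = 0.219 kg/m³.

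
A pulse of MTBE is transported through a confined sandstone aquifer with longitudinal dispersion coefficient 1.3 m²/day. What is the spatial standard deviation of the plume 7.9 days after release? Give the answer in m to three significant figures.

Dispersive spreading gives a Gaussian with σ² = 2Dt; advection only shifts the center.
σ = √(2 × 1.3 × 7.9) = 4.53 m.

4.53 m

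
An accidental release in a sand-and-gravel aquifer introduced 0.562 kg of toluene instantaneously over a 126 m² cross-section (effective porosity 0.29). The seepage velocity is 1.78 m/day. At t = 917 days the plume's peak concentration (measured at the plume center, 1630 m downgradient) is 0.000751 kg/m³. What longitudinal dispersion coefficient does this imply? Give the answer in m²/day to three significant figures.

At the plume center C_max = M/(n_e·A·√(4πDt)), so D = M²/(4πt·(n_e·A·C_max)²).
n_e·A·C_max = 0.29 × 126 × 0.000751 = 0.02744 kg/m.
D = 0.562²/(4π × 917 × 0.02744²) = 0.0364 m²/day.

0.0364 m²/day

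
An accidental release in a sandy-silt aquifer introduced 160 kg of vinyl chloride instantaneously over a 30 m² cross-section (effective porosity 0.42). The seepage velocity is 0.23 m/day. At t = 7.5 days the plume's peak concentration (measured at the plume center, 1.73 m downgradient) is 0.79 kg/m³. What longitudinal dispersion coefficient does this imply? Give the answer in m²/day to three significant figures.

At the plume center C_max = M/(n_e·A·√(4πDt)), so D = M²/(4πt·(n_e·A·C_max)²).
n_e·A·C_max = 0.42 × 30 × 0.79 = 9.954 kg/m.
D = 160²/(4π × 7.5 × 9.954²) = 2.74 m²/day.

2.74 m²/day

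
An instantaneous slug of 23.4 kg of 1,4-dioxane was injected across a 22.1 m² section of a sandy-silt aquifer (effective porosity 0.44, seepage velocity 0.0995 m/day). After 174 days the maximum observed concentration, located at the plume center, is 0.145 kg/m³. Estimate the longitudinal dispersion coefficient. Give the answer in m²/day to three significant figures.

At the plume center C_max = M/(n_e·A·√(4πDt)), so D = M²/(4πt·(n_e·A·C_max)²).
n_e·A·C_max = 0.44 × 22.1 × 0.145 = 1.410 kg/m.
D = 23.4²/(4π × 174 × 1.410²) = 0.126 m²/day.

0.126 m²/day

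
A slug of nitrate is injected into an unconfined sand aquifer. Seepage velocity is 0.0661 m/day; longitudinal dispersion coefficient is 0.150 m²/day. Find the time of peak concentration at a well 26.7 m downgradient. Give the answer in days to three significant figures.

371 days

For the 1D instantaneous-source solution, setting ∂C/∂t = 0 at fixed x gives v²t² + 2Dt − x² = 0, so t = (√(D² + v²x²) − D)/v².
√(D² + v²x²) = √(0.150² + 0.0661² × 26.7²) = 1.771; v² = 0.00436921.
t = (1.771 − 0.150)/0.00436921 = 371 days (vs. the pure-advection estimate x/v = 404 d).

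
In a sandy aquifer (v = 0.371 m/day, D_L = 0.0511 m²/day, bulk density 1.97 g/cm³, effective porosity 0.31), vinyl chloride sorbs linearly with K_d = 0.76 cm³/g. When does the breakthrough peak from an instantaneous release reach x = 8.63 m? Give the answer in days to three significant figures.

133 days

Retardation factor R = 1 + ρ_b·K_d/n = 1 + 1.97 × 0.76/0.31 = 5.830.
Sorption retards both mechanisms: v_R = v/R = 0.06364 m/day, D_R = D/R = 0.008765 m²/day.
Peak time from v_R²t² + 2D_R t − x² = 0: t = (√(D_R² + v_R²x²) − D_R)/v_R².
√(D_R² + v_R²x²) = √(0.008765² + 0.06364² × 8.63²) = 0.5493; v_R² = 0.004050.
t = (0.5493 − 0.008765)/0.004050 = 133 days.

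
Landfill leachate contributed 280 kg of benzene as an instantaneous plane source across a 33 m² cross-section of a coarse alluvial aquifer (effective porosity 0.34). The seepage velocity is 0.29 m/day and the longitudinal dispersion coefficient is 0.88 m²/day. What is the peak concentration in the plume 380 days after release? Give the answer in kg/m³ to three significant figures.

The peak of an instantaneous 1D plume sits at x = vt; there the Gaussian factor is 1 and C_max = M/(n_e·A·√(4πDt)), where n_e·A is the pore area the mass is dissolved in.
√(4πDt) = √(4π × 0.88 × 380) = 64.82 m, so C_max = 280/(0.34 × 33 × 64.82) = 0.385 kg/m³.

0.385 kg/m³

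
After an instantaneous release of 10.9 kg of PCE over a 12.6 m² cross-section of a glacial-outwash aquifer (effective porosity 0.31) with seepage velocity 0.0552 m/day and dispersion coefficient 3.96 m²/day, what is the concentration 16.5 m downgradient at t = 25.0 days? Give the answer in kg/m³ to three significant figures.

0.0444 kg/m³

For an instantaneous plane source, C(x,t) = M/(n_e·A·√(4πDt)) · exp(−(x−vt)²/(4Dt)), with n_e·A the pore (flow) area.
Plume center vt = 0.0552 × 25.0 = 1.38 m, so the well at 16.5 m is 15.12 m downgradient of the peak.
√(4πDt) = 35.27 m, giving peak height M/(n_e·A·√(4πDt)) = 10.9/(0.31 × 12.6 × 35.27) = 0.07912 kg/m³.
(x−vt)²/(4Dt) = (15.12)²/(4 × 3.96 × 25.0) = 0.5773; exp(−0.5773) = 0.5614.
C = 0.07912 × 0.5614 = 0.0444 kg/m³.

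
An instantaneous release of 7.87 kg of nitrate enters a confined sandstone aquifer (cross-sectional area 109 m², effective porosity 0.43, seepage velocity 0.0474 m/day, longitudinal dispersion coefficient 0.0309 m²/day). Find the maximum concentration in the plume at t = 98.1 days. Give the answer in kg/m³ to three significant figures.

The peak of an instantaneous 1D plume sits at x = vt; there the Gaussian factor is 1 and C_max = M/(n_e·A·√(4πDt)), where n_e·A is the pore area the mass is dissolved in.
√(4πDt) = √(4π × 0.0309 × 98.1) = 6.172 m, so C_max = 7.87/(0.43 × 109 × 6.172) = 0.0272 kg/m³.

0.0272 kg/m³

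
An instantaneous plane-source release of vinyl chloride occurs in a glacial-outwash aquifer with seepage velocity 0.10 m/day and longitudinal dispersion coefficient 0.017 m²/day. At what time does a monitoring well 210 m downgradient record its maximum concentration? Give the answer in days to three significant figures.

2100 days

For the 1D instantaneous-source solution, setting ∂C/∂t = 0 at fixed x gives v²t² + 2Dt − x² = 0, so t = (√(D² + v²x²) − D)/v².
√(D² + v²x²) = √(0.017² + 0.10² × 210²) = 21.00; v² = 0.01.
t = (21.00 − 0.017)/0.01 = 2100 days (vs. the pure-advection estimate x/v = 2100 d).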